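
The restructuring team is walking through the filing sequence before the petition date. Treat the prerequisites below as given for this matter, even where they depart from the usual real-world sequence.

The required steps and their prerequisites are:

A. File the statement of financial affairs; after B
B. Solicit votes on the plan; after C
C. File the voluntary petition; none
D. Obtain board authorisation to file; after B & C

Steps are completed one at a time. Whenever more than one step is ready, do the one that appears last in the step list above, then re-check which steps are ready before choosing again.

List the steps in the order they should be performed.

C has no prerequisites → C first.
B needed C, now all done → B.
D and A are both available; D is listed later → D.
A needed B, now all done → A.

C → B → D → A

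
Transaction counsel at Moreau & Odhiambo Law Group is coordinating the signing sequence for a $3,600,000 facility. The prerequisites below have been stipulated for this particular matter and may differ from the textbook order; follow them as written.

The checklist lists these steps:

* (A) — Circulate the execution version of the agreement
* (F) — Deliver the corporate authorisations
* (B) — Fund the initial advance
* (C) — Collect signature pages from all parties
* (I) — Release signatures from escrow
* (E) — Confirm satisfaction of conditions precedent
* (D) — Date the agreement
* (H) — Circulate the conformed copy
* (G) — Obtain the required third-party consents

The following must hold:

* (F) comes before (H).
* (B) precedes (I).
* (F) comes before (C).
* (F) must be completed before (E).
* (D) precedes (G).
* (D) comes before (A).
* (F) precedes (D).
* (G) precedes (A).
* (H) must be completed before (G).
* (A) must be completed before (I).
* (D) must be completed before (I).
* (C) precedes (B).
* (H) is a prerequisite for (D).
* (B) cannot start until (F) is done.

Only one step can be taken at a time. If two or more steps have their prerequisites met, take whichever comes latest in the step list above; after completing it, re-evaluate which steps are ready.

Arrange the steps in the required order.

Only (F) has no prerequisites, so it is first.
(H), (E) and (C) are all available; (H) is listed later → (H).
(D) now also ready, so the ready set is {(D), (E), (C)}; (D) is listed later → (D).
(G) now also ready, so the ready set is {(G), (E), (C)}; (G) is listed later → (G).
(E), (C) and (A) are all available; (E) is listed later → (E).
Now (C) and (A) have their prerequisites met. (C) is listed later, so (C) next.
(B) and (A) are both available; (B) is listed later → (B).
Next only (A) has its prerequisites met → (A).
(I) is the only step now ready → (I).

(F), (H), (D), (G), (E), (C), (B), (A), (I)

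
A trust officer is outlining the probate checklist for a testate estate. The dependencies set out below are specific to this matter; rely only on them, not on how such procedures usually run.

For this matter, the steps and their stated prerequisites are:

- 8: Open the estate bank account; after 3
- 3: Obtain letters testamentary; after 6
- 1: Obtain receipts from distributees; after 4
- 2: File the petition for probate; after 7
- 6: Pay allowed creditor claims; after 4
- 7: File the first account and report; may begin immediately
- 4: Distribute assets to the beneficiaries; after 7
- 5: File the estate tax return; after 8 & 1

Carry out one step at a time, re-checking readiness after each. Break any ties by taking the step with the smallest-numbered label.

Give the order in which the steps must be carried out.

Only 7 has no prerequisites, so it is first.
Ready: 2 and 4. 2 has the earlier label → 2.
4 is the only step now ready → 4.
Now 1 and 6 have their prerequisites met. 1 has the earlier label, so 1 next.
6 needed 4, now all done → 6.
3 needed 6, now all done → 3.
8 needed 3, now all done → 8.
5 needed 1 and 8, now all done → 5.

7 2 4 1 6 3 8 5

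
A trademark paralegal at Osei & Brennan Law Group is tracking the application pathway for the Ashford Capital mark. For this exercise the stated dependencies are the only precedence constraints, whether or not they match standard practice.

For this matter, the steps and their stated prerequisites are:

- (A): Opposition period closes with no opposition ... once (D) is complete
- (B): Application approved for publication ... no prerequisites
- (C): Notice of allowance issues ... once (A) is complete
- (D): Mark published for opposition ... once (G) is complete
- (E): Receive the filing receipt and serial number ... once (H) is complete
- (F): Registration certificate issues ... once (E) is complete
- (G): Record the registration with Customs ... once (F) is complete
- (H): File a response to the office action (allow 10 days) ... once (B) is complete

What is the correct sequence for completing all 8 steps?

(B), (H), (E), (F), (G), (D), (A), (C)

(B) has no prerequisites → (B) first.
(H) is the only step now ready → (H).
(E) needed (H), now all done → (E).
Next only (F) has its prerequisites met → (F).
(G) is the only step now ready → (G).
Next only (D) has its prerequisites met → (D).
(A) is the only step now ready → (A).
(C) is the only step now ready → (C).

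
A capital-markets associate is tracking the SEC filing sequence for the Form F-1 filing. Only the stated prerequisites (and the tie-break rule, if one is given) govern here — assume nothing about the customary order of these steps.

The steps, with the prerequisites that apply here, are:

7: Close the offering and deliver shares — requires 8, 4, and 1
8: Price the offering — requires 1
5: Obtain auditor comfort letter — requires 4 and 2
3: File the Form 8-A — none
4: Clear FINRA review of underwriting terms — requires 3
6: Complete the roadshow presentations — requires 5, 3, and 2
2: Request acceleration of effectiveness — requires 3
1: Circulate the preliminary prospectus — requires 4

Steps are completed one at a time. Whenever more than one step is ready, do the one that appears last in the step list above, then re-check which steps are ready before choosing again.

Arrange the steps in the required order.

3 is the only step with nothing outstanding, so it goes first.
Ready: 2 and 4. 2 is listed later → 2.
That leaves 4 as the only ready step → 4.
Ready: 1 and 5. 1 is listed later → 1.
8 now also ready, so the ready set is {5, 8}; 5 is listed later → 5.
6 and 8 are both available; 6 is listed later → 6.
8 needed 1, now all done → 8.
7 is the only step now ready → 7.

3 → 2 → 4 → 1 → 5 → 6 → 8 → 7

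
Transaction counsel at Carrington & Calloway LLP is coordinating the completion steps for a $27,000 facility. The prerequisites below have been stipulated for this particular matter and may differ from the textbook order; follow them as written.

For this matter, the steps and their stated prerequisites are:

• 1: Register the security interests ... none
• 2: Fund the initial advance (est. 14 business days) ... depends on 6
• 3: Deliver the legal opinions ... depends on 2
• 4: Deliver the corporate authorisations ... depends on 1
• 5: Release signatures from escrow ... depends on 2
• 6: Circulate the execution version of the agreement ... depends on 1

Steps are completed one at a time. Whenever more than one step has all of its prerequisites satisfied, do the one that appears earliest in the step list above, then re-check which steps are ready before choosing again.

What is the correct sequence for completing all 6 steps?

1, 4, 6, 2, 3, 5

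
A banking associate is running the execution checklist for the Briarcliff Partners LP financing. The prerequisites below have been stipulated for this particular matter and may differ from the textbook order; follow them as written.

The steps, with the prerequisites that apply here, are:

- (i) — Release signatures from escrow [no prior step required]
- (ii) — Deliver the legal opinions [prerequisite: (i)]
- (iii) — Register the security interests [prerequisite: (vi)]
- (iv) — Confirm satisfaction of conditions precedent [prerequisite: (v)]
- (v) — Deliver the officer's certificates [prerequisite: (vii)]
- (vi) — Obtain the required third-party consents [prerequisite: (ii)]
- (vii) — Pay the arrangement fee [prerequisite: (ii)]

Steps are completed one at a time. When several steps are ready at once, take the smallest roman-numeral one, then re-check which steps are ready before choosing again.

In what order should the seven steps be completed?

(i), (ii), (vi), (iii), (vii), (v), (iv)

(i) has no prerequisites → (i) first.
(ii) needed (i), now all done → (ii).
(vi) and (vii) are both available; (vi) has the earlier label → (vi).
(iii) now also ready, so the ready set is {(iii), (vii)}; (iii) has the earlier label → (iii).
That leaves (vii) as the only ready step → (vii).
Next only (v) has its prerequisites met → (v).
(iv) is the only step now ready → (iv).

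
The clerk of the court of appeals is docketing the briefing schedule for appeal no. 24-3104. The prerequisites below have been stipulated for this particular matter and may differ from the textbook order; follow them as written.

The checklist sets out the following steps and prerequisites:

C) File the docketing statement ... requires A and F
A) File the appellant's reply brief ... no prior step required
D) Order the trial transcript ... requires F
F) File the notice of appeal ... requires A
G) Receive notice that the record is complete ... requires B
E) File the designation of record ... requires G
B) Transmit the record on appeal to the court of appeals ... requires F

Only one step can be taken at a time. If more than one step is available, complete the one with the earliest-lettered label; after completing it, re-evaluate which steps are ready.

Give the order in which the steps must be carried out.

A, F, B, C, D, G, E

A has no prerequisites → A first.
That leaves F as the only ready step → F.
Ready: B, C and D. B has the earlier label → B.
C, D and G are all available; C has the earlier label → C.
Now D and G have their prerequisites met. D has the earlier label, so D next.
G needed B, now all done → G.
Next only E has its prerequisites met → E.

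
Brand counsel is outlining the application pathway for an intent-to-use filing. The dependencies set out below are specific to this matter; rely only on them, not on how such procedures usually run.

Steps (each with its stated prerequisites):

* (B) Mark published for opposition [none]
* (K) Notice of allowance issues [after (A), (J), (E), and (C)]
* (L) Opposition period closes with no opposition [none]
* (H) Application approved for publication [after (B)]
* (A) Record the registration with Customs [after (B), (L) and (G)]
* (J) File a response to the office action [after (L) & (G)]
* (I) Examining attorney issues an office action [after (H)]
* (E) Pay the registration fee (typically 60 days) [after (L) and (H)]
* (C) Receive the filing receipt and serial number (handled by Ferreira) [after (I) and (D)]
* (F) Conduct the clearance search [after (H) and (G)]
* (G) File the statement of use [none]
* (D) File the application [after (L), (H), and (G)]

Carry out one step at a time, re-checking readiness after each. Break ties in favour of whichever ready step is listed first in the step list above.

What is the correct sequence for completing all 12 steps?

(B), (L), (H), (I), (E), (G), (A), (J), (F), (D), (C), (K)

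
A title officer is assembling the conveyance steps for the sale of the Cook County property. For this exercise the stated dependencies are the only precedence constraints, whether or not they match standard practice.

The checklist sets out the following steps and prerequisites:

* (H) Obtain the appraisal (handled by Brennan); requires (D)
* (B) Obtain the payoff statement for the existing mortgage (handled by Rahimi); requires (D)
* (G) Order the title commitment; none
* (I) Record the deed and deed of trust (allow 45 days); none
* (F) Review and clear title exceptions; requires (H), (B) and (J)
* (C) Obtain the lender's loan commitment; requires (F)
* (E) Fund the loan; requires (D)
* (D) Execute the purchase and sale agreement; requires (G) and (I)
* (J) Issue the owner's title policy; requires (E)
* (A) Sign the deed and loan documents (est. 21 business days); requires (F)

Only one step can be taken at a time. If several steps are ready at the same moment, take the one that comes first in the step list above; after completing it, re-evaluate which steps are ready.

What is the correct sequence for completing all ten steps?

Nothing is required for (G) and (I). (G) is listed earlier → (G) first.
(I) is the only step now ready → (I).
(D) needed (G) and (I), now all done → (D).
(H), (B) and (E) are all available; (H) is listed earlier → (H).
Ready: (B) and (E). (B) is listed earlier → (B).
(E) needed (D), now all done → (E).
(J) needed (E), now all done → (J).
That leaves (F) as the only ready step → (F).
Ready: (C) and (A). (C) is listed earlier → (C).
That leaves (A) as the only ready step → (A).

(G) → (I) → (D) → (H) → (B) → (E) → (J) → (F) → (C) → (A)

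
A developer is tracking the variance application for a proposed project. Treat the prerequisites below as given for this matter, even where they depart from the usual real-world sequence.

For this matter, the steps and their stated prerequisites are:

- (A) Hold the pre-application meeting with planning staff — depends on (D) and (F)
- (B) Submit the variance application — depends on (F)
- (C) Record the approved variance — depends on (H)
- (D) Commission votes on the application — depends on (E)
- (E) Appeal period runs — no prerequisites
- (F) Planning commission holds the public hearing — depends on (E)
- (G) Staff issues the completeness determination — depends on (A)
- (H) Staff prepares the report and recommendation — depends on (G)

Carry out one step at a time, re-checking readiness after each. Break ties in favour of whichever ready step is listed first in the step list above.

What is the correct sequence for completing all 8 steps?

(E), (D), (F), (A), (B), (G), (H), (C)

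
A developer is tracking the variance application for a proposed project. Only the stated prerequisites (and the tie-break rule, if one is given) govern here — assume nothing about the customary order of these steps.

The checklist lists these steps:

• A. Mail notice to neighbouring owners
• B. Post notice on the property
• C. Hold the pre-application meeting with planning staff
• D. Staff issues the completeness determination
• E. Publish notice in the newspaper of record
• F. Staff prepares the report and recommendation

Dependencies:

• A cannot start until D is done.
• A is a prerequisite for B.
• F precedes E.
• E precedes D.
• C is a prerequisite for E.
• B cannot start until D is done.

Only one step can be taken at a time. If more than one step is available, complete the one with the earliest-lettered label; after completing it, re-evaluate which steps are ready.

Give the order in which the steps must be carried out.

Nothing is required for C and F. C has the earlier label → C first.
That leaves F as the only ready step → F.
E is the only step now ready → E.
That leaves D as the only ready step → D.
A needed D, now all done → A.
B needed A and D, now all done → B.

C F E D A B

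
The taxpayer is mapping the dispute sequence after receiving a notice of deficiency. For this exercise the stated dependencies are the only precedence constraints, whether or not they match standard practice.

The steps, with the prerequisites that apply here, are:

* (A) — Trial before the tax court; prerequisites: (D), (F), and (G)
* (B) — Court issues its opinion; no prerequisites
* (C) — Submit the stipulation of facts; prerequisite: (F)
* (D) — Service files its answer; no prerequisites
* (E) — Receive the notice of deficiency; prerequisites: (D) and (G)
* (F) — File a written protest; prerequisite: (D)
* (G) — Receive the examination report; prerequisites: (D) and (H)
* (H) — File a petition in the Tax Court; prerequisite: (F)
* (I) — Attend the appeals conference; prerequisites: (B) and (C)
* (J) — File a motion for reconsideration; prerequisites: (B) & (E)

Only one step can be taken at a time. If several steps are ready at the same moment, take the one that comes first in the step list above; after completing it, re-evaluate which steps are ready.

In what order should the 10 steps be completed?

(B) and (D) have no prerequisites; (B) is listed earlier, so (B) is first.
Next only (D) has its prerequisites met → (D).
(F) needed (D), now all done → (F).
Now (C) and (H) have their prerequisites met. (C) is listed earlier, so (C) next.
(I) now also ready, so the ready set is {(H), (I)}; (H) is listed earlier → (H).
(G) now also ready, so the ready set is {(G), (I)}; (G) is listed earlier → (G).
(A), (E) and (I) are all available; (A) is listed earlier → (A).
Ready: (E) and (I). (E) is listed earlier → (E).
(I) and (J) are both available; (I) is listed earlier → (I).
(J) needed (B) and (E), now all done → (J).

(B) (D) (F) (C) (H) (G) (A) (E) (I) (J)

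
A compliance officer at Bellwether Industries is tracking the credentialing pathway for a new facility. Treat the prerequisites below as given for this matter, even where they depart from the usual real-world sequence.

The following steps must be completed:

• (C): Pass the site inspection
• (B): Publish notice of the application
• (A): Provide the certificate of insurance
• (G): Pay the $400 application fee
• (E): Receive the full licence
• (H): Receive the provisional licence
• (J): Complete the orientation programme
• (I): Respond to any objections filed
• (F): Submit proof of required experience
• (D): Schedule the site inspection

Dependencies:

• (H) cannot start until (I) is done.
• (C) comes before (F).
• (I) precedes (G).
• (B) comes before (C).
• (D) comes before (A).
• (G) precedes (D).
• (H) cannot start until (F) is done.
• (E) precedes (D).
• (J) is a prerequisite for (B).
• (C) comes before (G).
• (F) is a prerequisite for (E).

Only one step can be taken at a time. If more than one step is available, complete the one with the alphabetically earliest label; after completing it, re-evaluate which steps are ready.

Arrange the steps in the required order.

(I) and (J) have no prerequisites; (I) has the earlier label, so (I) is first.
That leaves (J) as the only ready step → (J).
That leaves (B) as the only ready step → (B).
That leaves (C) as the only ready step → (C).
Now (F) and (G) have their prerequisites met. (F) has the earlier label, so (F) next.
(E) and (H) now also ready, so the ready set is {(E), (G), (H)}; (E) has the earlier label → (E).
(G) and (H) are both available; (G) has the earlier label → (G).
(D) and (H) are both available; (D) has the earlier label → (D).
Ready: (A) and (H). (A) has the earlier label → (A).
Next only (H) has its prerequisites met → (H).

(I), (J), (B), (C), (F), (E), (G), (D), (A), (H)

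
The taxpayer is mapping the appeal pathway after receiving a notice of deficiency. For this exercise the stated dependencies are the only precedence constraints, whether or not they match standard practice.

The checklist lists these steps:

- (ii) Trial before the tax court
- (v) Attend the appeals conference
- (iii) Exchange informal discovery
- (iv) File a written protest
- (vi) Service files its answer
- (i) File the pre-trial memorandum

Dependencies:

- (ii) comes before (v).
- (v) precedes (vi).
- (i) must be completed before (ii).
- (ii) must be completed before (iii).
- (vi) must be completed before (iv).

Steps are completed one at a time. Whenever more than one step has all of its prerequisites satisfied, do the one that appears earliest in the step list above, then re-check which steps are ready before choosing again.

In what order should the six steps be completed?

(i) → (ii) → (v) → (iii) → (vi) → (iv)

(i) has no prerequisites → (i) first.
That leaves (ii) as the only ready step → (ii).
Now (v) and (iii) have their prerequisites met. (v) is listed earlier, so (v) next.
(iii) and (vi) are both available; (iii) is listed earlier → (iii).
That leaves (vi) as the only ready step → (vi).
(iv) is the only step now ready → (iv).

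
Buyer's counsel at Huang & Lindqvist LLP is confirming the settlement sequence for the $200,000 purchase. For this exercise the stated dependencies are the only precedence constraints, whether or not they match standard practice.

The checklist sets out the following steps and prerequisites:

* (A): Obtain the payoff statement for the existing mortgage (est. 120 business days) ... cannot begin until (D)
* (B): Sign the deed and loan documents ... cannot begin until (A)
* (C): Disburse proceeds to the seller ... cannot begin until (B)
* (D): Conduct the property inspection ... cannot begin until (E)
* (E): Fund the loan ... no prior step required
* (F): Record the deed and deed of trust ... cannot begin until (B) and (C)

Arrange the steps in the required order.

(E) (D) (A) (B) (C) (F)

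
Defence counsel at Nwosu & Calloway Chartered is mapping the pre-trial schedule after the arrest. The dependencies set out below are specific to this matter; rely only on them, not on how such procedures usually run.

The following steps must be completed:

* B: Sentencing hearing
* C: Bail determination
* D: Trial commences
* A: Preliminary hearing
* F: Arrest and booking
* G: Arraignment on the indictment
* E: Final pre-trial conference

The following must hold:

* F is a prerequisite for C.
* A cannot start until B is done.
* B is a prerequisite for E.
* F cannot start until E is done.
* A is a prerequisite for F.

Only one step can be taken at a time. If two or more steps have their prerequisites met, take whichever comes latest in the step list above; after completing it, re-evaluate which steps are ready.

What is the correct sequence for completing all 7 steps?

Nothing is required for G, D and B. G is listed later → G first.
Ready: D and B. D is listed later → D.
Next only B has its prerequisites met → B.
Now E and A have their prerequisites met. E is listed later, so E next.
That leaves A as the only ready step → A.
F needed E and A, now all done → F.
C needed F, now all done → C.

G, D, B, E, A, F, C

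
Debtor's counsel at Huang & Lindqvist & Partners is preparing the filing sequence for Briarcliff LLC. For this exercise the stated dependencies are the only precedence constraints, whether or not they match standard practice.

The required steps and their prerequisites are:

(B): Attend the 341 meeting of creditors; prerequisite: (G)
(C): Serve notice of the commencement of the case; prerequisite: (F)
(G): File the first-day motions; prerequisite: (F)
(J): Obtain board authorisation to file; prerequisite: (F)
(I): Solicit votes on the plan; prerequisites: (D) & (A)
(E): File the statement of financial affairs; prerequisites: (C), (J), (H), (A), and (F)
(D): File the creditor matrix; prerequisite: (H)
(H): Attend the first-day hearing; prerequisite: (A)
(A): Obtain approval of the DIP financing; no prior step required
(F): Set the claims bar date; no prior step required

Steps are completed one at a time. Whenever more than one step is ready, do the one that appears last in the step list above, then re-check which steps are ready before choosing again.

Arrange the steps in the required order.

(F), (A), (H), (D), (I), (J), (G), (C), (E), (B)

Nothing is required for (F) and (A). (F) is listed later → (F) first.
(J), (G) and (C) now also ready, so the ready set is {(A), (J), (G), (C)}; (A) is listed later → (A).
Ready: (H), (J), (G) and (C). (H) is listed later → (H).
Now (D), (J), (G) and (C) have their prerequisites met. (D) is listed later, so (D) next.
Ready: (I), (J), (G) and (C). (I) is listed later → (I).
(J), (G) and (C) are all available; (J) is listed later → (J).
Now (G) and (C) have their prerequisites met. (G) is listed later, so (G) next.
(C) and (B) are both available; (C) is listed later → (C).
Ready: (E) and (B). (E) is listed later → (E).
(B) is the only step now ready → (B).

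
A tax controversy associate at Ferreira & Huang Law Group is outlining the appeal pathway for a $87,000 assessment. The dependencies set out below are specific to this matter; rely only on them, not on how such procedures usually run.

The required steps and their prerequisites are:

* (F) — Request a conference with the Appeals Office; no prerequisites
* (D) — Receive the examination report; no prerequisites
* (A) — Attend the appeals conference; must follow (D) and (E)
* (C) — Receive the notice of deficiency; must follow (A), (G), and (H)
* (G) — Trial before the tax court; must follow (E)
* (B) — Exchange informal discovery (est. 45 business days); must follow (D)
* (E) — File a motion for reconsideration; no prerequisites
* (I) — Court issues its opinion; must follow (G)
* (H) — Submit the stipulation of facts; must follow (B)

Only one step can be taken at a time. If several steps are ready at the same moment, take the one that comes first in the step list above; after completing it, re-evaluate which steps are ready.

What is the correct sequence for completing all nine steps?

(F) (D) (B) (E) (A) (G) (I) (H) (C)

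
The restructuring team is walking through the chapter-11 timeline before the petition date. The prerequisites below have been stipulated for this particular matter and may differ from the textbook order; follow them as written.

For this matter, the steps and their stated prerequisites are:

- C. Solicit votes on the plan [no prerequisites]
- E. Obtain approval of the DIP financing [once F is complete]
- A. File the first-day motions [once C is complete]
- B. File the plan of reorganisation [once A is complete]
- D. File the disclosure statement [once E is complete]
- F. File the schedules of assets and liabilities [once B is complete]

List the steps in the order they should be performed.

C is the only step with nothing outstanding, so it goes first.
A needed C, now all done → A.
That leaves B as the only ready step → B.
Next only F has its prerequisites met → F.
That leaves E as the only ready step → E.
D is the only step now ready → D.

C A B F E D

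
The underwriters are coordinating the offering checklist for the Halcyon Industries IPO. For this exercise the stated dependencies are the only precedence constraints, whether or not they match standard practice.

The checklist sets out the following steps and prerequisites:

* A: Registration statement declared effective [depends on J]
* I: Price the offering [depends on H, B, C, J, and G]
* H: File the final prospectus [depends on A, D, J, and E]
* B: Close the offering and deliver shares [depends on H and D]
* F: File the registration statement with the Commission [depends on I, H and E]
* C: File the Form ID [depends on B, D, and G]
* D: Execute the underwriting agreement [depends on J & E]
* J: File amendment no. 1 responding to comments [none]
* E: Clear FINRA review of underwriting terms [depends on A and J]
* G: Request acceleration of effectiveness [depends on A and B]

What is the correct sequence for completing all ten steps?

Only J has no prerequisites, so it is first.
That leaves A as the only ready step → A.
Next only E has its prerequisites met → E.
D needed J and E, now all done → D.
H is the only step now ready → H.
B needed H and D, now all done → B.
G needed A and B, now all done → G.
C needed B, D and G, now all done → C.
That leaves I as the only ready step → I.
F is the only step now ready → F.

J A E D H B G C I F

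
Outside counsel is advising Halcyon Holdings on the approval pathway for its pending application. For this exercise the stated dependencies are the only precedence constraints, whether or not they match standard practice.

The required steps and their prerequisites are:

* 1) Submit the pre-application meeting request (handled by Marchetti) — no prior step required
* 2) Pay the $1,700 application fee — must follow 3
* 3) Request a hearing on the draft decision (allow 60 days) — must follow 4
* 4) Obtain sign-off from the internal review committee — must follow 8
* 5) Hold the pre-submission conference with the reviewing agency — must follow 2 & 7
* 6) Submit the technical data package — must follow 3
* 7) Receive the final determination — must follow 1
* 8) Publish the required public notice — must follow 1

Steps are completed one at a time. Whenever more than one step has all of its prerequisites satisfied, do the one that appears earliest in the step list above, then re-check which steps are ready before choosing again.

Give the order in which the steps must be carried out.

1, 7, 8, 4, 3, 2, 5, 6

1 is the only step with nothing outstanding, so it goes first.
7 and 8 are both available; 7 is listed earlier → 7.
8 is the only step now ready → 8.
4 is the only step now ready → 4.
3 needed 4, now all done → 3.
Ready: 2 and 6. 2 is listed earlier → 2.
Ready: 5 and 6. 5 is listed earlier → 5.
Next only 6 has its prerequisites met → 6.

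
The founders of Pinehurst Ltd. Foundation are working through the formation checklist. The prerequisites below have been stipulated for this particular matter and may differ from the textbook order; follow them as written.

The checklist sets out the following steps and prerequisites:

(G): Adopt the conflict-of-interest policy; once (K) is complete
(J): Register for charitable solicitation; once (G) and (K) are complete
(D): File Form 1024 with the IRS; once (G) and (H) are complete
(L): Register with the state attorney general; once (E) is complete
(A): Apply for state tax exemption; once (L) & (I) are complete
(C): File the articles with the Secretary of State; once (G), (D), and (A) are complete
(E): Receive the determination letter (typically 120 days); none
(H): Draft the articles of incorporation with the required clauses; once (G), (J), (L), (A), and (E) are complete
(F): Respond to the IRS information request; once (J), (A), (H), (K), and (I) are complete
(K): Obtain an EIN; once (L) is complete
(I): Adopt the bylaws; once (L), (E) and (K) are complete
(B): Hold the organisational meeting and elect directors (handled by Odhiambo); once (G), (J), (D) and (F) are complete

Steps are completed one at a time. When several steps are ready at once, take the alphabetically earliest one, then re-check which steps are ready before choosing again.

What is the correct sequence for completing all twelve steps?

(E) has no prerequisites → (E) first.
(L) is the only step now ready → (L).
(K) needed (L), now all done → (K).
Ready: (G) and (I). (G) has the earlier label → (G).
(I) and (J) are both available; (I) has the earlier label → (I).
Now (A) and (J) have their prerequisites met. (A) has the earlier label, so (A) next.
(J) needed (G) and (K), now all done → (J).
(H) needed (A), (E), (G), (J) and (L), now all done → (H).
(D) and (F) are both available; (D) has the earlier label → (D).
(C) now also ready, so the ready set is {(C), (F)}; (C) has the earlier label → (C).
(F) is the only step now ready → (F).
(B) needed (D), (F), (G) and (J), now all done → (B).

(E), (L), (K), (G), (I), (A), (J), (H), (D), (C), (F), (B)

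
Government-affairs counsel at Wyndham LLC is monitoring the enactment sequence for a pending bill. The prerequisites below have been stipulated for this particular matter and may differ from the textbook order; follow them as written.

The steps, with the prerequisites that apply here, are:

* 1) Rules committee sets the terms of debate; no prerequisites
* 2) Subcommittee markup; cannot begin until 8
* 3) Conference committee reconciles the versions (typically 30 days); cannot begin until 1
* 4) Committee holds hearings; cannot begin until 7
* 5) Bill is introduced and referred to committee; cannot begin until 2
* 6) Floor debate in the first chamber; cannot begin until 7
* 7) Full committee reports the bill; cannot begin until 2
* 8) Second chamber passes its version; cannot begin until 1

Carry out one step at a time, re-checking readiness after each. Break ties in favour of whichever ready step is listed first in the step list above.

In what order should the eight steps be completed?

1 3 8 2 5 7 4 6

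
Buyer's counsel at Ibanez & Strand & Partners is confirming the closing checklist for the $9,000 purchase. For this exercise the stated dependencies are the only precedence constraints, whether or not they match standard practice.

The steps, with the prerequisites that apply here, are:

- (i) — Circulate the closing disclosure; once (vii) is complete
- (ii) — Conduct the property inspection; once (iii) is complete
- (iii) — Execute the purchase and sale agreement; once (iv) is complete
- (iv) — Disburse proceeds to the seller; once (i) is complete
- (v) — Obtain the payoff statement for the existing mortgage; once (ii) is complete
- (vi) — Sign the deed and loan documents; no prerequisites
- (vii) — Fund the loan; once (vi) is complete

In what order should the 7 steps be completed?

(vi), (vii), (i), (iv), (iii), (ii), (v)

(vi) is the only step with nothing outstanding, so it goes first.
That leaves (vii) as the only ready step → (vii).
That leaves (i) as the only ready step → (i).
(iv) is the only step now ready → (iv).
(iii) is the only step now ready → (iii).
(ii) needed (iii), now all done → (ii).
(v) needed (ii), now all done → (v).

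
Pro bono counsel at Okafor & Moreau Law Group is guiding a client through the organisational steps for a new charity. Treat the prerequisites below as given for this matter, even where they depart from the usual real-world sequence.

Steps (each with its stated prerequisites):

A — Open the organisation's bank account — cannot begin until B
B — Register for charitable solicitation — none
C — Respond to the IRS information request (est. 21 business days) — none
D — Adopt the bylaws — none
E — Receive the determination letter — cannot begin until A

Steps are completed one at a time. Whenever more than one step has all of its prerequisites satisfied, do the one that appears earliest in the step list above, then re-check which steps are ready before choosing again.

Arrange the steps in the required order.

B, A, C, D, E

B, C and D have no prerequisites; B is listed earlier, so B is first.
A now also ready, so the ready set is {A, C, D}; A is listed earlier → A.
E now also ready, so the ready set is {C, D, E}; C is listed earlier → C.
D and E are both available; D is listed earlier → D.
E needed A, now all done → E.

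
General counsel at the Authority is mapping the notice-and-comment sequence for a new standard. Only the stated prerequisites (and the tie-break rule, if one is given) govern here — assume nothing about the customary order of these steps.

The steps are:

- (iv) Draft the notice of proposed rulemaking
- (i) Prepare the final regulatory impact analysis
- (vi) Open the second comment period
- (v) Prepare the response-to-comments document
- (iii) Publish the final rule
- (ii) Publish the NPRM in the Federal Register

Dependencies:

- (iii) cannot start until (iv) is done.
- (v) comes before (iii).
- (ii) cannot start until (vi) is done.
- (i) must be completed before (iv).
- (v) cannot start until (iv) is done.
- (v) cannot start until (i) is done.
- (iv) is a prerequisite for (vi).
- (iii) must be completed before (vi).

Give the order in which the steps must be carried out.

(i) has no prerequisites → (i) first.
Next only (iv) has its prerequisites met → (iv).
That leaves (v) as the only ready step → (v).
(iii) needed (iv) and (v), now all done → (iii).
(vi) is the only step now ready → (vi).
That leaves (ii) as the only ready step → (ii).

(i) → (iv) → (v) → (iii) → (vi) → (ii)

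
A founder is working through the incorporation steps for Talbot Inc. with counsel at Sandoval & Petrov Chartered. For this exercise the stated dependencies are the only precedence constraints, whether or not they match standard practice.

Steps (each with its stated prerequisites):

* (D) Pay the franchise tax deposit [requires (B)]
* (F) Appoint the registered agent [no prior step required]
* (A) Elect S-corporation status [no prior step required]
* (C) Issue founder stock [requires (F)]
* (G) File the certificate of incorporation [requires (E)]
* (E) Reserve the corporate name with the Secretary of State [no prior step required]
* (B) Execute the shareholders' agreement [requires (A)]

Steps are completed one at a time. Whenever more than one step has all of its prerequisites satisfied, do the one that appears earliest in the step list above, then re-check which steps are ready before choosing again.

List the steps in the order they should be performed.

(F) (A) (C) (E) (G) (B) (D)

(F), (A) and (E) have no prerequisites; (F) is listed earlier, so (F) is first.
Now (A), (C) and (E) have their prerequisites met. (A) is listed earlier, so (A) next.
Now (C), (E) and (B) have their prerequisites met. (C) is listed earlier, so (C) next.
Now (E) and (B) have their prerequisites met. (E) is listed earlier, so (E) next.
(G) now also ready, so the ready set is {(G), (B)}; (G) is listed earlier → (G).
(B) needed (A), now all done → (B).
(D) is the only step now ready → (D).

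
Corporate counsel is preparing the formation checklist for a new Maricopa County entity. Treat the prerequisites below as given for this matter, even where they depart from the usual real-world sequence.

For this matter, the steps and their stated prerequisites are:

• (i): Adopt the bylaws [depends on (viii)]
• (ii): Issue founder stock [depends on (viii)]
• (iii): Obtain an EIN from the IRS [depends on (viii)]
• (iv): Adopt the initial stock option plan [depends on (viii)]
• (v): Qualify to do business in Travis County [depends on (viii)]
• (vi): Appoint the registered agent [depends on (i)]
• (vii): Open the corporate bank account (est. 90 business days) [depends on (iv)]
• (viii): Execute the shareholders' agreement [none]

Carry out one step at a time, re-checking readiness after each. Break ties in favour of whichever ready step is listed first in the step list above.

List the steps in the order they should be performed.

(viii), (i), (ii), (iii), (iv), (v), (vi), (vii)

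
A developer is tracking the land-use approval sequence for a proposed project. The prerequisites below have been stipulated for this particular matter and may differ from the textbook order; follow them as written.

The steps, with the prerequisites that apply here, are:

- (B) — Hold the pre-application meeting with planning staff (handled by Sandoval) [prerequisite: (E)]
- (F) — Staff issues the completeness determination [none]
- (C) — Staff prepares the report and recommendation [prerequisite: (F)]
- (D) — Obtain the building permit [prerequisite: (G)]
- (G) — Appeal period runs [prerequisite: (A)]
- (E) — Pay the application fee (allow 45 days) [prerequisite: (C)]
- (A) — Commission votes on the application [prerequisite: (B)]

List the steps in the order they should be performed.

(F) → (C) → (E) → (B) → (A) → (G) → (D)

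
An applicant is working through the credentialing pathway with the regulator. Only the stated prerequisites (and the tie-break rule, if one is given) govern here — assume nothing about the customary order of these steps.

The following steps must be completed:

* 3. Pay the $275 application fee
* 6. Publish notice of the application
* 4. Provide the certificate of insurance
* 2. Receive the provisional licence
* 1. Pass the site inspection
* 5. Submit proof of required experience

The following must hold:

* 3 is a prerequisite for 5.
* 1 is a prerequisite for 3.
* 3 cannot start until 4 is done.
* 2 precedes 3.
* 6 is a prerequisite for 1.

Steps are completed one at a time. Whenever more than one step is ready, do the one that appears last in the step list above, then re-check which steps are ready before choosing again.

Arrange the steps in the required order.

Nothing is required for 2, 4 and 6. 2 is listed later → 2 first.
Ready: 4 and 6. 4 is listed later → 4.
6 is the only step now ready → 6.
Next only 1 has its prerequisites met → 1.
That leaves 3 as the only ready step → 3.
Next only 5 has its prerequisites met → 5.

2, 4, 6, 1, 3, 5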